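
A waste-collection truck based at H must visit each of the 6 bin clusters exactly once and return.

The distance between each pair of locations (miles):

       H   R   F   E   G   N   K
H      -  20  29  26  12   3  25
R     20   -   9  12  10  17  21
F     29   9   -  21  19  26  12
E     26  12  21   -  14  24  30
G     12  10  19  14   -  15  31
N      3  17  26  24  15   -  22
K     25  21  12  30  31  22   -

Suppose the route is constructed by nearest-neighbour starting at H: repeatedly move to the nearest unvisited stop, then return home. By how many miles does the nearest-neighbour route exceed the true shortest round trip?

H: N=3, G=12, R=20, K=25, E=26, F=29 ⇒ N
N: G=15, R=17, K=22, E=24, F=26 ⇒ G
G: R=10, E=14, F=19, K=31 ⇒ R
R: F=9, E=12, K=21 ⇒ F
F: K=12, E=21 ⇒ K
K: E=30 ⇒ E
NN route H → N → G → R → F → K → E → H costs 105.
Optimal: H → G → E → R → F → K → N → H costs 84 (by enumerating all 360 distinct tours).
Excess = 105 − 84 = 21.

Excess over optimum: 21 miles.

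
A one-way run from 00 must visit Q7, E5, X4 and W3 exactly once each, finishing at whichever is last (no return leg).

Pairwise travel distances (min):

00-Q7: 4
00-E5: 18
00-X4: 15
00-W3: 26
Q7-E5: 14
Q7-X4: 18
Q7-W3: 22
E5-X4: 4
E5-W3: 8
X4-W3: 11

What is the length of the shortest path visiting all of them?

Minimum one-way distance = 33 min.

There are 4! = 24 possible orderings.
00 - Q7 - E5 - X4 - W3: 4+14+4+11 = 33
00 - Q7 - E5 - W3 - X4: 4+14+8+11 = 37
00 - Q7 - X4 - E5 - W3: 4+18+4+8 = 34
00 - Q7 - X4 - W3 - E5: 4+18+11+8 = 41
00 - Q7 - W3 - E5 - X4: 4+22+8+4 = 38
00 - Q7 - W3 - X4 - E5: 4+22+11+4 = 41
00 - E5 - Q7 - X4 - W3: 18+14+18+11 = 61
00 - E5 - Q7 - W3 - X4: 18+14+22+11 = 65
00 - E5 - X4 - Q7 - W3: 18+4+18+22 = 62
00 - E5 - X4 - W3 - Q7: 18+4+11+22 = 55
00 - E5 - W3 - Q7 - X4: 18+8+22+18 = 66
00 - E5 - W3 - X4 - Q7: 18+8+11+18 = 55
00 - X4 - Q7 - E5 - W3: 15+18+14+8 = 55
00 - X4 - Q7 - W3 - E5: 15+18+22+8 = 63
… (10 more)
The minimum is 33.
One shortest path: 00 → Q7 → E5 → X4 → W3.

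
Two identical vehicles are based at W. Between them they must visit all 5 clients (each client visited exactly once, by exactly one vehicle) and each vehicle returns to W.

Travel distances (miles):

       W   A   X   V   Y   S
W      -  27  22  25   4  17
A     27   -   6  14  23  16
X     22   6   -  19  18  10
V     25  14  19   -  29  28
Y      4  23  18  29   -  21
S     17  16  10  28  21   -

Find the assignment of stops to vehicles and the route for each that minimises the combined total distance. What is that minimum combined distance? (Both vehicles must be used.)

There are 2^4 − 1 = 15 ways to divide the 5 stops into two non-empty groups. For each, the best each vehicle can do is its own shortest tour through its group:
  {A} + {X, V, Y, S}: 54 + 79 = 133
  {X} + {A, V, Y, S}: 44 + 80 = 124
  {A, X} + {V, Y, S}: 55 + 78 = 133
  {V} + {A, X, Y, S}: 50 + 60 = 110
  {A, V} + {X, Y, S}: 66 + 49 = 115
  {X, V} + {A, Y, S}: 66 + 60 = 126
  … (15 splits in total)
  {Y} + {A, X, V, S}: 8 + 72 = 80  ← best
Best: vehicle 1 W → Y → W = 8; vehicle 2 W → V → A → X → S → W = 72; combined 80.

Minimum combined distance: 80 miles.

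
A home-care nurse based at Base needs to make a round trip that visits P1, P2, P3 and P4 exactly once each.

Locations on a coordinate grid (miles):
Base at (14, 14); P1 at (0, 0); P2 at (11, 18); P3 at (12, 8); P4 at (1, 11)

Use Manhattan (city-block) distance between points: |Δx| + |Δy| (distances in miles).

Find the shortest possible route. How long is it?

Shortest round trip = 64 miles.

With 4 stops there are 4!/2 = 12 distinct round trips (a route and its reverse cost the same).
Base-P1-P2-P3-P4-Base: 28+29+11+14+16 = 98
Base-P1-P2-P4-P3-Base: 28+29+17+14+8 = 96
Base-P1-P3-P2-P4-Base: 28+20+11+17+16 = 92
Base-P1-P3-P4-P2-Base: 28+20+14+17+7 = 86
Base-P1-P4-P2-P3-Base: 28+12+17+11+8 = 76
Base-P1-P4-P3-P2-Base: 28+12+14+11+7 = 72
Base-P2-P1-P3-P4-Base: 7+29+20+14+16 = 86
Base-P2-P1-P4-P3-Base: 7+29+12+14+8 = 70
Base-P2-P3-P1-P4-Base: 7+11+20+12+16 = 66
Base-P2-P4-P1-P3-Base: 7+17+12+20+8 = 64
Base-P3-P1-P2-P4-Base: 8+20+29+17+16 = 90
Base-P3-P2-P1-P4-Base: 8+11+29+12+16 = 76
The minimum is 64.
One optimal route: Base → P2 → P4 → P1 → P3 → Base (or its reverse).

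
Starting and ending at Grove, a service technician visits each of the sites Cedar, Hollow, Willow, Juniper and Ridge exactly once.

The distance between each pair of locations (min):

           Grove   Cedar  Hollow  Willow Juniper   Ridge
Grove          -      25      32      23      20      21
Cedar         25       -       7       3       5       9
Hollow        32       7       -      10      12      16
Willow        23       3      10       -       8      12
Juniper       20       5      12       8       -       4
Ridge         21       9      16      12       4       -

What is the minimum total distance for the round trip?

Grove→Cedar→Hollow→Willow→Juniper→Ridge→Grove: 25+7+10+8+4+21 = 75
Grove→Cedar→Hollow→Willow→Ridge→Juniper→Grove: 25+7+10+12+4+20 = 78
Grove→Cedar→Hollow→Juniper→Willow→Ridge→Grove: 25+7+12+8+12+21 = 85
Grove→Cedar→Hollow→Juniper→Ridge→Willow→Grove: 25+7+12+4+12+23 = 83
Grove→Cedar→Hollow→Ridge→Willow→Juniper→Grove: 25+7+16+12+8+20 = 88
Grove→Cedar→Hollow→Ridge→Juniper→Willow→Grove: 25+7+16+4+8+23 = 83
Grove→Cedar→Willow→Hollow→Juniper→Ridge→Grove: 25+3+10+12+4+21 = 75
Grove→Cedar→Willow→Hollow→Ridge→Juniper→Grove: 25+3+10+16+4+20 = 78
Grove→Cedar→Willow→Juniper→Hollow→Ridge→Grove: 25+3+8+12+16+21 = 85
Grove→Cedar→Willow→Juniper→Ridge→Hollow→Grove: 25+3+8+4+16+32 = 88
Grove→Cedar→Willow→Ridge→Hollow→Juniper→Grove: 25+3+12+16+12+20 = 88
Grove→Cedar→Willow→Ridge→Juniper→Hollow→Grove: 25+3+12+4+12+32 = 88
Grove→Cedar→Juniper→Hollow→Willow→Ridge→Grove: 25+5+12+10+12+21 = 85
Grove→Cedar→Juniper→Hollow→Ridge→Willow→Grove: 25+5+12+16+12+23 = 93
… (46 more)
Grove→Willow→Cedar→Hollow→Juniper→Ridge→Grove: 23+3+7+12+4+21 = 70  ← best
The minimum is 70.
One optimal route: Grove → Willow → Cedar → Hollow → Juniper → Ridge → Grove (or its reverse).

Shortest round trip = 70 min.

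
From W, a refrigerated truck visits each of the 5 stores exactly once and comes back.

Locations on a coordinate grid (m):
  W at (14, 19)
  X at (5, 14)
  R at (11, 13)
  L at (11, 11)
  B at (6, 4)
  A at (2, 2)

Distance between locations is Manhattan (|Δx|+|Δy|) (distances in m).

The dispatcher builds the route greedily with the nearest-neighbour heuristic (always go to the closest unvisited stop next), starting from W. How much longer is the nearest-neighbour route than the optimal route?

The nearest-neighbour route is 8 m longer than optimal.

W: R=9, L=11, X=14, B=23, A=29 ⇒ R
R: L=2, X=7, B=14, A=20 ⇒ L
L: X=9, B=12, A=18 ⇒ X
X: B=11, A=15 ⇒ B
B: A=6 ⇒ A
NN route W → R → L → X → B → A → W costs 66.
Optimal: W → X → A → B → L → R → W costs 58 (by enumerating all 60 distinct tours).
Excess = 66 − 58 = 8.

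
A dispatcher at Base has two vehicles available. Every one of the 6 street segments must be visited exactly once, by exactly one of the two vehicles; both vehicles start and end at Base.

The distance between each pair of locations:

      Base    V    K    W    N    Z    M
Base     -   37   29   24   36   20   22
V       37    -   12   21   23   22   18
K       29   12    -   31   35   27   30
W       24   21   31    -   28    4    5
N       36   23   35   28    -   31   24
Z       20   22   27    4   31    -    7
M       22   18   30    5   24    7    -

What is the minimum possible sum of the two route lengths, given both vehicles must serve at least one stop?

Minimum combined distance: 151.

Check every non-empty split of the stops between the two vehicles; for each half take its own optimal tour:
  {V} + {K, W, N, Z, M}: 74 + 117 = 191
  {K} + {V, W, N, Z, M}: 58 + 106 = 164
  {V, K} + {W, N, Z, M}: 78 + 89 = 167
  {W} + {V, K, N, Z, M}: 48 + 115 = 163
  {V, W} + {K, N, Z, M}: 82 + 115 = 197
  {K, W} + {V, N, Z, M}: 84 + 104 = 188
  … (31 splits in total)
  {V, K, N} + {W, Z, M}: 100 + 51 = 151  ← best
Best: vehicle 1 Base → K → V → N → Base = 100; vehicle 2 Base → Z → W → M → Base = 51; combined 151.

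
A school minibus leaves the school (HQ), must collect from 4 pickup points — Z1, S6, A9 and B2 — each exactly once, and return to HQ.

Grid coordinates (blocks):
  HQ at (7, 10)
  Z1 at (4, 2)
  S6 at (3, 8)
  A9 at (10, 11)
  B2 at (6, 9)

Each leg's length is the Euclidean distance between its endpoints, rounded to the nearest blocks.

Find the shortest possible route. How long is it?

HQ - Z1 - S6 - A9 - B2 - HQ: 9+6+8+4+1 = 28
HQ - Z1 - S6 - B2 - A9 - HQ: 9+6+3+4+3 = 25
HQ - Z1 - A9 - S6 - B2 - HQ: 9+11+8+3+1 = 32
HQ - Z1 - A9 - B2 - S6 - HQ: 9+11+4+3+4 = 31
HQ - Z1 - B2 - S6 - A9 - HQ: 9+7+3+8+3 = 30
HQ - Z1 - B2 - A9 - S6 - HQ: 9+7+4+8+4 = 32
HQ - S6 - Z1 - A9 - B2 - HQ: 4+6+11+4+1 = 26
HQ - S6 - Z1 - B2 - A9 - HQ: 4+6+7+4+3 = 24
HQ - S6 - A9 - Z1 - B2 - HQ: 4+8+11+7+1 = 31
HQ - S6 - B2 - Z1 - A9 - HQ: 4+3+7+11+3 = 28
HQ - A9 - Z1 - S6 - B2 - HQ: 3+11+6+3+1 = 24
HQ - A9 - S6 - Z1 - B2 - HQ: 3+8+6+7+1 = 25
The minimum is 24.
One optimal route: HQ → S6 → Z1 → B2 → A9 → HQ (or its reverse).

Minimum total distance: 24 blocks.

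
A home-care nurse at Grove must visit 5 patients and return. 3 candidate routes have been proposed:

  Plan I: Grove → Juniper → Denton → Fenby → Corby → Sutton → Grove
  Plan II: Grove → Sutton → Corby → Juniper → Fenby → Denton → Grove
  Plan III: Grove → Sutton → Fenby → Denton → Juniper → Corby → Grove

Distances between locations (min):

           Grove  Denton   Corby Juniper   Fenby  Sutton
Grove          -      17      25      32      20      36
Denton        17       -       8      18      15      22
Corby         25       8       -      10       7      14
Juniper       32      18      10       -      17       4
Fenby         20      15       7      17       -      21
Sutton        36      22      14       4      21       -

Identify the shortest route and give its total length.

Plan I: 32 + 18 + 15 + 7 + 14 + 36 = 122
Plan II: 36 + 14 + 10 + 17 + 15 + 17 = 109
Plan III: 36 + 21 + 15 + 18 + 10 + 25 = 125

Shortest is Plan II, total 109 min.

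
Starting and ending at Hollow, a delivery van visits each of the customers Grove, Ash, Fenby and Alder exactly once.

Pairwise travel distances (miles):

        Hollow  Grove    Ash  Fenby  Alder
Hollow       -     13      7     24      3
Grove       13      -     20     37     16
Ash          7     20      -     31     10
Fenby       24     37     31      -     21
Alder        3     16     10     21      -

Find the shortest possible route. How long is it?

88 miles — the shortest possible round trip.

Hollow-Grove-Ash-Fenby-Alder-Hollow: 13+20+31+21+3 = 88
Hollow-Grove-Ash-Alder-Fenby-Hollow: 13+20+10+21+24 = 88
Hollow-Grove-Fenby-Ash-Alder-Hollow: 13+37+31+10+3 = 94
Hollow-Grove-Fenby-Alder-Ash-Hollow: 13+37+21+10+7 = 88
Hollow-Grove-Alder-Ash-Fenby-Hollow: 13+16+10+31+24 = 94
Hollow-Grove-Alder-Fenby-Ash-Hollow: 13+16+21+31+7 = 88
Hollow-Ash-Grove-Fenby-Alder-Hollow: 7+20+37+21+3 = 88
Hollow-Ash-Grove-Alder-Fenby-Hollow: 7+20+16+21+24 = 88
Hollow-Ash-Fenby-Grove-Alder-Hollow: 7+31+37+16+3 = 94
Hollow-Ash-Alder-Grove-Fenby-Hollow: 7+10+16+37+24 = 94
Hollow-Fenby-Grove-Ash-Alder-Hollow: 24+37+20+10+3 = 94
Hollow-Fenby-Ash-Grove-Alder-Hollow: 24+31+20+16+3 = 94
The minimum is 88.
One optimal route: Hollow → Grove → Ash → Fenby → Alder → Hollow (or its reverse).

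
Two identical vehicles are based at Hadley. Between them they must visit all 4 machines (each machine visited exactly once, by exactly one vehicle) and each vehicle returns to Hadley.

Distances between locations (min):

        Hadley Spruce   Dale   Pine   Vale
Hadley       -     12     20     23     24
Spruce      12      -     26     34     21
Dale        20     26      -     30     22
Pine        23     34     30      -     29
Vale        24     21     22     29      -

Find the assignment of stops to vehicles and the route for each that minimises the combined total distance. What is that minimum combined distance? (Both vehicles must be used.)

Minimum combined distance: 118 min.

Check every non-empty split of the stops between the two vehicles; for each half take its own optimal tour:
  {Spruce} + {Dale, Pine, Vale}: 24 + 94 = 118
  {Dale} + {Spruce, Pine, Vale}: 40 + 85 = 125
  {Spruce, Dale} + {Pine, Vale}: 58 + 76 = 134
  {Pine} + {Spruce, Dale, Vale}: 46 + 75 = 121
  {Spruce, Pine} + {Dale, Vale}: 69 + 66 = 135
  {Dale, Pine} + {Spruce, Vale}: 73 + 57 = 130
  … (7 splits in total)
Best: vehicle 1 Hadley → Spruce → Hadley = 24; vehicle 2 Hadley → Dale → Vale → Pine → Hadley = 94; combined 118.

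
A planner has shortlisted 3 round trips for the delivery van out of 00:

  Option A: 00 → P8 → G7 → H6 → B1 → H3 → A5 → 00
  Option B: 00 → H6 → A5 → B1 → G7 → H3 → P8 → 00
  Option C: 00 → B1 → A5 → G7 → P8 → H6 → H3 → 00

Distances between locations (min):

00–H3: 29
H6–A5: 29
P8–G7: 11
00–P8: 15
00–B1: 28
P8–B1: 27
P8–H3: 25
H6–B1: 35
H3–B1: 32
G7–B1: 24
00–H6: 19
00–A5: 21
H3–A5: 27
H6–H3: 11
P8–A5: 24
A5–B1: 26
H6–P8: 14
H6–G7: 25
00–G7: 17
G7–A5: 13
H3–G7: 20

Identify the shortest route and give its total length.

Shortest is Option C, total 132 min.

Option A: 15 + 11 + 25 + 35 + 32 + 27 + 21 = 166
Option B: 19 + 29 + 26 + 24 + 20 + 25 + 15 = 158
Option C: 28 + 26 + 13 + 11 + 14 + 11 + 29 = 132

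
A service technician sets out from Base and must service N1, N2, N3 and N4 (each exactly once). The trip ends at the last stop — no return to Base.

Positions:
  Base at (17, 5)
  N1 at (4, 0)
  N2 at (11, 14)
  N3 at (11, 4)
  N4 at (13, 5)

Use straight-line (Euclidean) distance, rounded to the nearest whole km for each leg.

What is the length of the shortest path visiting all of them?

30 km — the minimum one-way total.

There are 4! = 24 possible orderings.
Base → N1 → N2 → N3 → N4: 14+16+10+2 = 42
Base → N1 → N2 → N4 → N3: 14+16+9+2 = 41
Base → N1 → N3 → N2 → N4: 14+8+10+9 = 41
Base → N1 → N3 → N4 → N2: 14+8+2+9 = 33
Base → N1 → N4 → N2 → N3: 14+10+9+10 = 43
Base → N1 → N4 → N3 → N2: 14+10+2+10 = 36
Base → N2 → N1 → N3 → N4: 11+16+8+2 = 37
Base → N2 → N1 → N4 → N3: 11+16+10+2 = 39
Base → N2 → N3 → N1 → N4: 11+10+8+10 = 39
Base → N2 → N3 → N4 → N1: 11+10+2+10 = 33
Base → N2 → N4 → N1 → N3: 11+9+10+8 = 38
Base → N2 → N4 → N3 → N1: 11+9+2+8 = 30
Base → N3 → N1 → N2 → N4: 6+8+16+9 = 39
Base → N3 → N1 → N4 → N2: 6+8+10+9 = 33
… (10 more)
The minimum is 30.
One shortest path: Base → N2 → N4 → N3 → N1.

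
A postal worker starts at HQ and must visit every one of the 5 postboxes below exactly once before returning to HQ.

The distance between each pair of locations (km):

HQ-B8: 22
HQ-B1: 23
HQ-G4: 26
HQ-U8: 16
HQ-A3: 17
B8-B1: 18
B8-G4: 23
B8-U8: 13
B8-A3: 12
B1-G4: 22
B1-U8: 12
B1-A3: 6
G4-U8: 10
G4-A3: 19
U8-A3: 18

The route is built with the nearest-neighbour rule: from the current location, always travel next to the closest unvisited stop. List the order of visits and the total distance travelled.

Nearest-neighbour total = 91 km; route HQ → U8 → G4 → A3 → B1 → B8 → HQ.

HQ → [U8:16 / A3:17 / B8:22 / B1:23 / G4:26] → U8 (16)
U8 → [G4:10 / B1:12 / B8:13 / A3:18] → G4 (10)
G4 → [A3:19 / B1:22 / B8:23] → A3 (19)
A3 → [B1:6 / B8:12] → B1 (6)
B1 → [B8:18] → B8 (18)
Return B8→HQ: 22.
Total = 16 + 10 + 19 + 6 + 18 + 22 = 91.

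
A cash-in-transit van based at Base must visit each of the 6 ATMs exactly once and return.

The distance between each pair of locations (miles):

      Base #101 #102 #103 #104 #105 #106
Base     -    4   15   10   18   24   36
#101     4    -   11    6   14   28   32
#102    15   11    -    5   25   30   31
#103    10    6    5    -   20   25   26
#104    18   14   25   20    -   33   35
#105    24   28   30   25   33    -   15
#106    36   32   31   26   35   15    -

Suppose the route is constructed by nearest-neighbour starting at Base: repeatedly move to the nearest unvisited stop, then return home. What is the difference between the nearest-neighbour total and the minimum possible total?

Base: #101=4, #103=10, #102=15, #104=18, #105=24, #106=36 ⇒ #101
#101: #103=6, #102=11, #104=14, #105=28, #106=32 ⇒ #103
#103: #102=5, #104=20, #105=25, #106=26 ⇒ #102
#102: #104=25, #105=30, #106=31 ⇒ #104
#104: #105=33, #106=35 ⇒ #105
#105: #106=15 ⇒ #106
NN route Base → #101 → #103 → #102 → #104 → #105 → #106 → Base costs 124.
Optimal: Base → #101 → #102 → #103 → #106 → #105 → #104 → Base costs 112 (by enumerating all 360 distinct tours).
Excess = 124 − 112 = 12.

12 miles longer than the optimal tour.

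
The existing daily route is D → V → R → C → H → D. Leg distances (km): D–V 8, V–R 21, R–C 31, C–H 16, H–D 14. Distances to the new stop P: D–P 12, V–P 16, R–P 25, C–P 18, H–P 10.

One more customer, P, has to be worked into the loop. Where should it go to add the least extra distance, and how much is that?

Insertion cost between consecutive stops i–j is d(i,P) + d(P,j) − d(i,j):
  between D and V: 12 + 16 − 8 = 20
  between V and R: 16 + 25 − 21 = 20
  between R and C: 25 + 18 − 31 = 12
  between C and H: 18 + 10 − 16 = 12
  between H and D: 10 + 12 − 14 = 8
Cheapest insertion is between H and D, adding 8.
New total = 90 + 8 = 98.

Minimum extra distance: 8 km, inserting P between H and D.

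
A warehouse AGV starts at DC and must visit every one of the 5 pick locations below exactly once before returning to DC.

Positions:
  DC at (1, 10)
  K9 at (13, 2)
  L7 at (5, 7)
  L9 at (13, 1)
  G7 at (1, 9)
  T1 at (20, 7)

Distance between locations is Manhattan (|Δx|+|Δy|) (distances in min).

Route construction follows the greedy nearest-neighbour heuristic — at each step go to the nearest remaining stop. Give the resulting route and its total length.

From DC: distances to unvisited — G7=1, L7=7, K9=20, L9=21, T1=22. Nearest is G7 (1).
From G7: distances to unvisited — L7=6, K9=19, L9=20, T1=21. Nearest is L7 (6).
From L7: distances to unvisited — K9=13, L9=14, T1=15. Nearest is K9 (13).
From K9: distances to unvisited — L9=1, T1=12. Nearest is L9 (1).
From L9: distances to unvisited — T1=13. Nearest is T1 (13).
Return T1→DC: 22.
Total = 1 + 6 + 13 + 1 + 13 + 22 = 56.

56 min along DC → G7 → L7 → K9 → L9 → T1 → DC.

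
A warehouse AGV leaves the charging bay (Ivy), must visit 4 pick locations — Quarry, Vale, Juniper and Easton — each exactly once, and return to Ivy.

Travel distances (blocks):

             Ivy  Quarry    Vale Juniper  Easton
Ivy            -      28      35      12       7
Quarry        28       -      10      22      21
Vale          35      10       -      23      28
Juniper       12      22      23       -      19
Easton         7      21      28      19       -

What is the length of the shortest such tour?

Minimum total distance: 73 blocks.

Ivy-Quarry-Vale-Juniper-Easton-Ivy: 28+10+23+19+7 = 87
Ivy-Quarry-Vale-Easton-Juniper-Ivy: 28+10+28+19+12 = 97
Ivy-Quarry-Juniper-Vale-Easton-Ivy: 28+22+23+28+7 = 108
Ivy-Quarry-Juniper-Easton-Vale-Ivy: 28+22+19+28+35 = 132
Ivy-Quarry-Easton-Vale-Juniper-Ivy: 28+21+28+23+12 = 112
Ivy-Quarry-Easton-Juniper-Vale-Ivy: 28+21+19+23+35 = 126
Ivy-Vale-Quarry-Juniper-Easton-Ivy: 35+10+22+19+7 = 93
Ivy-Vale-Quarry-Easton-Juniper-Ivy: 35+10+21+19+12 = 97
Ivy-Vale-Juniper-Quarry-Easton-Ivy: 35+23+22+21+7 = 108
Ivy-Vale-Easton-Quarry-Juniper-Ivy: 35+28+21+22+12 = 118
Ivy-Juniper-Quarry-Vale-Easton-Ivy: 12+22+10+28+7 = 79
Ivy-Juniper-Vale-Quarry-Easton-Ivy: 12+23+10+21+7 = 73
The minimum is 73.
One optimal route: Ivy → Juniper → Vale → Quarry → Easton → Ivy (or its reverse).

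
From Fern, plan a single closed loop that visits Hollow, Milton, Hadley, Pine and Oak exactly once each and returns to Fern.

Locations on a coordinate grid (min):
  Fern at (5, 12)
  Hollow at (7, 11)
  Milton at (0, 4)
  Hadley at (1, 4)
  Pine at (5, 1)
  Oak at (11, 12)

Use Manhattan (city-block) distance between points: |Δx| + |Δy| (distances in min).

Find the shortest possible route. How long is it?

44 min — the shortest possible round trip.

Fern - Hollow - Milton - Hadley - Pine - Oak - Fern: 3+14+1+7+17+6 = 48
Fern - Hollow - Milton - Hadley - Oak - Pine - Fern: 3+14+1+18+17+11 = 64
Fern - Hollow - Milton - Pine - Hadley - Oak - Fern: 3+14+8+7+18+6 = 56
Fern - Hollow - Milton - Pine - Oak - Hadley - Fern: 3+14+8+17+18+12 = 72
Fern - Hollow - Milton - Oak - Hadley - Pine - Fern: 3+14+19+18+7+11 = 72
Fern - Hollow - Milton - Oak - Pine - Hadley - Fern: 3+14+19+17+7+12 = 72
Fern - Hollow - Hadley - Milton - Pine - Oak - Fern: 3+13+1+8+17+6 = 48
Fern - Hollow - Hadley - Milton - Oak - Pine - Fern: 3+13+1+19+17+11 = 64
Fern - Hollow - Hadley - Pine - Milton - Oak - Fern: 3+13+7+8+19+6 = 56
Fern - Hollow - Hadley - Pine - Oak - Milton - Fern: 3+13+7+17+19+13 = 72
Fern - Hollow - Hadley - Oak - Milton - Pine - Fern: 3+13+18+19+8+11 = 72
Fern - Hollow - Hadley - Oak - Pine - Milton - Fern: 3+13+18+17+8+13 = 72
Fern - Hollow - Pine - Milton - Hadley - Oak - Fern: 3+12+8+1+18+6 = 48
Fern - Hollow - Pine - Milton - Oak - Hadley - Fern: 3+12+8+19+18+12 = 72
… (46 more)
Fern - Milton - Hadley - Pine - Hollow - Oak - Fern: 13+1+7+12+5+6 = 44  ← best
The minimum is 44.
One optimal route: Fern → Milton → Hadley → Pine → Hollow → Oak → Fern (or its reverse).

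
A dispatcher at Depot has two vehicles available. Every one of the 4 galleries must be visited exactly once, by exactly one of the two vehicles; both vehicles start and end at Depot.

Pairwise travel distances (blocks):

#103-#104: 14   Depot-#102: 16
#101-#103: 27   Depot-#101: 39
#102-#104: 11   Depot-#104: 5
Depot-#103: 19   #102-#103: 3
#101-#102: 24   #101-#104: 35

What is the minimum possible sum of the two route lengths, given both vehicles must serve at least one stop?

There are 2^3 − 1 = 7 ways to divide the 4 stops into two non-empty groups. For each, the best each vehicle can do is its own shortest tour through its group:
  {#101} + {#102, #103, #104}: 78 + 38 = 116
  {#102} + {#101, #103, #104}: 32 + 85 = 117
  {#101, #102} + {#103, #104}: 79 + 38 = 117
  {#103} + {#101, #102, #104}: 38 + 79 = 117
  {#101, #103} + {#102, #104}: 85 + 32 = 117
  {#102, #103} + {#101, #104}: 38 + 79 = 117
  … (7 splits in total)
  {#101, #102, #103} + {#104}: 85 + 10 = 95  ← best
Best: vehicle 1 Depot → #101 → #102 → #103 → Depot = 85; vehicle 2 Depot → #104 → Depot = 10; combined 95.

95 blocks — the smallest possible combined total.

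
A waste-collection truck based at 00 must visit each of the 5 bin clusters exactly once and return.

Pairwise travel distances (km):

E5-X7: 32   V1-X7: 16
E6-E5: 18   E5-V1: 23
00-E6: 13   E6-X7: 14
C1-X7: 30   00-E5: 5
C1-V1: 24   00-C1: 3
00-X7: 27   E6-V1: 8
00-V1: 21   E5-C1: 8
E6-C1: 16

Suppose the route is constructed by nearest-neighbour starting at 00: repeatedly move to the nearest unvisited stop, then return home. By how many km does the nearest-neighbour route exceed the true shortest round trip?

The nearest-neighbour route is 3 km longer than optimal.

From 00: C1=3, E5=5, E6=13, V1=21, X7=27 → choose C1 (3).
From C1: E5=8, E6=16, V1=24, X7=30 → choose E5 (8).
From E5: E6=18, V1=23, X7=32 → choose E6 (18).
From E6: V1=8, X7=14 → choose V1 (8).
From V1: X7=16 → choose X7 (16).
NN route 00 → C1 → E5 → E6 → V1 → X7 → 00 costs 80.
Optimal: 00 → E6 → X7 → V1 → E5 → C1 → 00 costs 77 (by enumerating all 60 distinct tours).
Excess = 80 − 77 = 3.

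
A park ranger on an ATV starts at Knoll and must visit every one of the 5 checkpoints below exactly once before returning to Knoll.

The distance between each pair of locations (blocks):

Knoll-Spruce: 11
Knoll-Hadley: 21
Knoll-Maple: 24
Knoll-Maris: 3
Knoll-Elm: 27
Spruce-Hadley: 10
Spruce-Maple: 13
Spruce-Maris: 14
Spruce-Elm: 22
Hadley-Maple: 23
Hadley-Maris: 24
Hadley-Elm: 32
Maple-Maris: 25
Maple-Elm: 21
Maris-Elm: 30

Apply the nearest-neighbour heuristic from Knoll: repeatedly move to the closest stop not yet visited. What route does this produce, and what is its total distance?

From Knoll: distances to unvisited — Maris=3, Spruce=11, Hadley=21, Maple=24, Elm=27. Nearest is Maris (3).
From Maris: distances to unvisited — Spruce=14, Hadley=24, Maple=25, Elm=30. Nearest is Spruce (14).
From Spruce: distances to unvisited — Hadley=10, Maple=13, Elm=22. Nearest is Hadley (10).
From Hadley: distances to unvisited — Maple=23, Elm=32. Nearest is Maple (23).
From Maple: distances to unvisited — Elm=21. Nearest is Elm (21).
Return Elm→Knoll: 27.
Total = 3 + 14 + 10 + 23 + 21 + 27 = 98.

Total distance 98 blocks via the nearest-neighbour route Knoll → Maris → Spruce → Hadley → Maple → Elm → Knoll.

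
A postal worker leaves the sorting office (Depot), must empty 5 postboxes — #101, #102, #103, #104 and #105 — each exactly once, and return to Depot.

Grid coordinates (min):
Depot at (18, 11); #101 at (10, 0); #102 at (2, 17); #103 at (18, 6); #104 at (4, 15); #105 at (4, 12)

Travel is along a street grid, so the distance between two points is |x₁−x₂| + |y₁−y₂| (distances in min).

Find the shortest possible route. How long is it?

Depot→#101→#102→#103→#104→#105→Depot: 19+25+27+23+3+15 = 112
Depot→#101→#102→#103→#105→#104→Depot: 19+25+27+20+3+18 = 112
Depot→#101→#102→#104→#103→#105→Depot: 19+25+4+23+20+15 = 106
Depot→#101→#102→#104→#105→#103→Depot: 19+25+4+3+20+5 = 76
Depot→#101→#102→#105→#103→#104→Depot: 19+25+7+20+23+18 = 112
Depot→#101→#102→#105→#104→#103→Depot: 19+25+7+3+23+5 = 82
Depot→#101→#103→#102→#104→#105→Depot: 19+14+27+4+3+15 = 82
Depot→#101→#103→#102→#105→#104→Depot: 19+14+27+7+3+18 = 88
Depot→#101→#103→#104→#102→#105→Depot: 19+14+23+4+7+15 = 82
Depot→#101→#103→#104→#105→#102→Depot: 19+14+23+3+7+22 = 88
Depot→#101→#103→#105→#102→#104→Depot: 19+14+20+7+4+18 = 82
Depot→#101→#103→#105→#104→#102→Depot: 19+14+20+3+4+22 = 82
Depot→#101→#104→#102→#103→#105→Depot: 19+21+4+27+20+15 = 106
Depot→#101→#104→#102→#105→#103→Depot: 19+21+4+7+20+5 = 76
… (46 more)
Depot→#102→#104→#105→#101→#103→Depot: 22+4+3+18+14+5 = 66  ← best
The minimum is 66.
One optimal route: Depot → #102 → #104 → #105 → #101 → #103 → Depot (or its reverse).

Shortest round trip = 66 min.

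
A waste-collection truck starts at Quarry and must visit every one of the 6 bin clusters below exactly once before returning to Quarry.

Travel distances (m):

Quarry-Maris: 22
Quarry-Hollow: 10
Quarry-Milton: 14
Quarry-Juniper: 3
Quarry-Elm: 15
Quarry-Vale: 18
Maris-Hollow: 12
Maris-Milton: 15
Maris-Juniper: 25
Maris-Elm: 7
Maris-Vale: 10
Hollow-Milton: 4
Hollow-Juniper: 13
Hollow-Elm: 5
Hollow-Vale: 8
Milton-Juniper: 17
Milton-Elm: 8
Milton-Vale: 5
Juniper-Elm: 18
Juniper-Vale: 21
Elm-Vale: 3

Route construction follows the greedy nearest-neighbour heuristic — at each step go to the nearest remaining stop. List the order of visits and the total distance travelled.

Total distance 57 m via the nearest-neighbour route Quarry → Juniper → Hollow → Milton → Vale → Elm → Maris → Quarry.

At Quarry the remaining stops are Juniper 3, Hollow 10, Milton 14, Elm 15, Vale 18, Maris 22; go to Juniper.
At Juniper the remaining stops are Hollow 13, Milton 17, Elm 18, Vale 21, Maris 25; go to Hollow.
At Hollow the remaining stops are Milton 4, Elm 5, Vale 8, Maris 12; go to Milton.
At Milton the remaining stops are Vale 5, Elm 8, Maris 15; go to Vale.
At Vale the remaining stops are Elm 3, Maris 10; go to Elm.
At Elm the remaining stops are Maris 7; go to Maris.
Return Maris→Quarry: 22.
Total = 3 + 13 + 4 + 5 + 3 + 7 + 22 = 57.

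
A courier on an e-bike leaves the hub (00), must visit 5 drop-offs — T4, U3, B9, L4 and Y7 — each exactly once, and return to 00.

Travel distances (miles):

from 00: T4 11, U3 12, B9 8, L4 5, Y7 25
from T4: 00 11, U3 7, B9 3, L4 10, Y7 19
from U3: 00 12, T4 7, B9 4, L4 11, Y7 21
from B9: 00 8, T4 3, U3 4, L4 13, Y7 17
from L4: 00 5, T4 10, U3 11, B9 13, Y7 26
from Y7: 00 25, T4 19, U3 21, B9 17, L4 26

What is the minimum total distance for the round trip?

Shortest round trip = 67 miles.

There are 60 distinct closed tours to check (reversals are equivalent).
00-T4-U3-B9-L4-Y7-00: 11+7+4+13+26+25 = 86
00-T4-U3-B9-Y7-L4-00: 11+7+4+17+26+5 = 70
00-T4-U3-L4-B9-Y7-00: 11+7+11+13+17+25 = 84
00-T4-U3-L4-Y7-B9-00: 11+7+11+26+17+8 = 80
00-T4-U3-Y7-B9-L4-00: 11+7+21+17+13+5 = 74
00-T4-U3-Y7-L4-B9-00: 11+7+21+26+13+8 = 86
00-T4-B9-U3-L4-Y7-00: 11+3+4+11+26+25 = 80
00-T4-B9-U3-Y7-L4-00: 11+3+4+21+26+5 = 70
00-T4-B9-L4-U3-Y7-00: 11+3+13+11+21+25 = 84
00-T4-B9-L4-Y7-U3-00: 11+3+13+26+21+12 = 86
00-T4-B9-Y7-U3-L4-00: 11+3+17+21+11+5 = 68
00-T4-B9-Y7-L4-U3-00: 11+3+17+26+11+12 = 80
00-T4-L4-U3-B9-Y7-00: 11+10+11+4+17+25 = 78
00-T4-L4-U3-Y7-B9-00: 11+10+11+21+17+8 = 78
… (46 more)
00-T4-Y7-B9-U3-L4-00: 11+19+17+4+11+5 = 67  ← best
The minimum is 67.
One optimal route: 00 → T4 → Y7 → B9 → U3 → L4 → 00 (or its reverse).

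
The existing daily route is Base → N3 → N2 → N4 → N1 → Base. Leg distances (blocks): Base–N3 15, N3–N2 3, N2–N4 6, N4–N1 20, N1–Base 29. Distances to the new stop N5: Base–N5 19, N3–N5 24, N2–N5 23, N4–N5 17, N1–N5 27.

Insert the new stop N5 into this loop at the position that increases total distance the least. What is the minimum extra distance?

Insertion cost between consecutive stops i–j is d(i,N5) + d(N5,j) − d(i,j):
  between Base and N3: 19 + 24 − 15 = 28
  between N3 and N2: 24 + 23 − 3 = 44
  between N2 and N4: 23 + 17 − 6 = 34
  between N4 and N1: 17 + 27 − 20 = 24
  between N1 and Base: 27 + 19 − 29 = 17
Cheapest insertion is between N1 and Base, adding 17.
New total = 73 + 17 = 90.

+17 blocks — insert N5 between N1 and Base.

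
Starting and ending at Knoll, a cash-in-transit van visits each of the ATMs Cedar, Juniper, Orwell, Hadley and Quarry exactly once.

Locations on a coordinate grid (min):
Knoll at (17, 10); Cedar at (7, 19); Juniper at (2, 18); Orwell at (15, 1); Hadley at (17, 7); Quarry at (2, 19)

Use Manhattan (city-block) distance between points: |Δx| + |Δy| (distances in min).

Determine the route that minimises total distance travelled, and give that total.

66 min — the shortest possible round trip.

Knoll-Cedar-Juniper-Orwell-Hadley-Quarry-Knoll: 19+6+30+8+27+24 = 114
Knoll-Cedar-Juniper-Orwell-Quarry-Hadley-Knoll: 19+6+30+31+27+3 = 116
Knoll-Cedar-Juniper-Hadley-Orwell-Quarry-Knoll: 19+6+26+8+31+24 = 114
Knoll-Cedar-Juniper-Hadley-Quarry-Orwell-Knoll: 19+6+26+27+31+11 = 120
Knoll-Cedar-Juniper-Quarry-Orwell-Hadley-Knoll: 19+6+1+31+8+3 = 68
Knoll-Cedar-Juniper-Quarry-Hadley-Orwell-Knoll: 19+6+1+27+8+11 = 72
Knoll-Cedar-Orwell-Juniper-Hadley-Quarry-Knoll: 19+26+30+26+27+24 = 152
Knoll-Cedar-Orwell-Juniper-Quarry-Hadley-Knoll: 19+26+30+1+27+3 = 106
Knoll-Cedar-Orwell-Hadley-Juniper-Quarry-Knoll: 19+26+8+26+1+24 = 104
Knoll-Cedar-Orwell-Hadley-Quarry-Juniper-Knoll: 19+26+8+27+1+23 = 104
Knoll-Cedar-Orwell-Quarry-Juniper-Hadley-Knoll: 19+26+31+1+26+3 = 106
Knoll-Cedar-Orwell-Quarry-Hadley-Juniper-Knoll: 19+26+31+27+26+23 = 152
Knoll-Cedar-Hadley-Juniper-Orwell-Quarry-Knoll: 19+22+26+30+31+24 = 152
Knoll-Cedar-Hadley-Juniper-Quarry-Orwell-Knoll: 19+22+26+1+31+11 = 110
… (46 more)
Knoll-Cedar-Quarry-Juniper-Orwell-Hadley-Knoll: 19+5+1+30+8+3 = 66  ← best
The minimum is 66.
One optimal route: Knoll → Cedar → Quarry → Juniper → Orwell → Hadley → Knoll (or its reverse).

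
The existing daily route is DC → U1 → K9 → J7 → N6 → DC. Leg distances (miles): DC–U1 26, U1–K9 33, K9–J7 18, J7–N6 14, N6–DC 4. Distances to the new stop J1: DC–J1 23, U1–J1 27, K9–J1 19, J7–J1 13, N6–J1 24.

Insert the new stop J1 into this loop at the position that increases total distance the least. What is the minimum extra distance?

Minimum extra distance: 13 miles, inserting J1 between U1 and K9.

Insertion cost between consecutive stops i–j is d(i,J1) + d(J1,j) − d(i,j):
  between DC and U1: 23 + 27 − 26 = 24
  between U1 and K9: 27 + 19 − 33 = 13
  between K9 and J7: 19 + 13 − 18 = 14
  between J7 and N6: 13 + 24 − 14 = 23
  between N6 and DC: 24 + 23 − 4 = 43
Cheapest insertion is between U1 and K9, adding 13.
New total = 95 + 13 = 108.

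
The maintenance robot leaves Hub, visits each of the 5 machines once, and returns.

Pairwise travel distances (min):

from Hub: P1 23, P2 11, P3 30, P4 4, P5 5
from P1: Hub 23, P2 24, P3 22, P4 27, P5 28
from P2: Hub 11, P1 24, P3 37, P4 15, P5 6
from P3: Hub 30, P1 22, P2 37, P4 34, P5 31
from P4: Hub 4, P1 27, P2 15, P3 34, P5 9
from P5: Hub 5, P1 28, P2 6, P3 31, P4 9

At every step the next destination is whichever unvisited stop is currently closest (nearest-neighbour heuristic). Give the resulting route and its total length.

Nearest-neighbour total = 95 min; route Hub → P4 → P5 → P2 → P1 → P3 → Hub.

From Hub: distances to unvisited — P4=4, P5=5, P2=11, P1=23, P3=30. Nearest is P4 (4).
From P4: distances to unvisited — P5=9, P2=15, P1=27, P3=34. Nearest is P5 (9).
From P5: distances to unvisited — P2=6, P1=28, P3=31. Nearest is P2 (6).
From P2: distances to unvisited — P1=24, P3=37. Nearest is P1 (24).
From P1: distances to unvisited — P3=22. Nearest is P3 (22).
Return P3→Hub: 30.
Total = 4 + 9 + 6 + 24 + 22 + 30 = 95.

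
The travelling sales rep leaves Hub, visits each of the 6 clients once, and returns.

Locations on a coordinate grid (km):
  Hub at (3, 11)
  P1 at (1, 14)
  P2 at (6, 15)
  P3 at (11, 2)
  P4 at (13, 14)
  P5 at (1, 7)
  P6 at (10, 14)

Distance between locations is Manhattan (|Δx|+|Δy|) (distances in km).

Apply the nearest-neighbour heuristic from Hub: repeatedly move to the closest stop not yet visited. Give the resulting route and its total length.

Hub → [P1:5 / P5:6 / P2:7 / P6:10 / P4:13 / P3:17] → P1 (5)
P1 → [P2:6 / P5:7 / P6:9 / P4:12 / P3:22] → P2 (6)
P2 → [P6:5 / P4:8 / P5:13 / P3:18] → P6 (5)
P6 → [P4:3 / P3:13 / P5:16] → P4 (3)
P4 → [P3:14 / P5:19] → P3 (14)
P3 → [P5:15] → P5 (15)
Return P5→Hub: 6.
Total = 5 + 6 + 5 + 3 + 14 + 15 + 6 = 54.

Nearest-neighbour total = 54 km; route Hub → P1 → P2 → P6 → P4 → P3 → P5 → Hub.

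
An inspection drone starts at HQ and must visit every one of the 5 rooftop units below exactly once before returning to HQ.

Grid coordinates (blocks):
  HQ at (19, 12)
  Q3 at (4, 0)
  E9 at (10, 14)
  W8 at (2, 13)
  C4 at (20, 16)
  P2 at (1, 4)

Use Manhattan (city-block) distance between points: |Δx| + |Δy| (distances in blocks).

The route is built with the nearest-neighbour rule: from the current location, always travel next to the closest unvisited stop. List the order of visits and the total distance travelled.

HQ → [C4:5 / E9:11 / W8:18 / P2:26 / Q3:27] → C4 (5)
C4 → [E9:12 / W8:21 / P2:31 / Q3:32] → E9 (12)
E9 → [W8:9 / P2:19 / Q3:20] → W8 (9)
W8 → [P2:10 / Q3:15] → P2 (10)
P2 → [Q3:7] → Q3 (7)
Return Q3→HQ: 27.
Total = 5 + 12 + 9 + 10 + 7 + 27 = 70.

Total distance 70 blocks via the nearest-neighbour route HQ → C4 → E9 → W8 → P2 → Q3 → HQ.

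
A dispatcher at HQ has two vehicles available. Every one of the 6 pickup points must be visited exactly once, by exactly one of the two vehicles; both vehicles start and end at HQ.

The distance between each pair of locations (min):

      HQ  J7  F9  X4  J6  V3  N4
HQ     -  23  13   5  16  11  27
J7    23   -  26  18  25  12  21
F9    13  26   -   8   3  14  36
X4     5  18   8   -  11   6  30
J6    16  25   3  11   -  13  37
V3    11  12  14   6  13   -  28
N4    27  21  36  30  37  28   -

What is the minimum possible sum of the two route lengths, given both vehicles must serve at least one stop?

Check every non-empty split of the stops between the two vehicles; for each half take its own optimal tour:
  {J7} + {F9, X4, J6, V3, N4}: 46 + 84 = 130
  {F9} + {J7, X4, J6, V3, N4}: 26 + 89 = 115
  {J7, F9} + {X4, J6, V3, N4}: 62 + 84 = 146
  {X4} + {J7, F9, J6, V3, N4}: 10 + 89 = 99
  {J7, X4} + {F9, J6, V3, N4}: 46 + 84 = 130
  {F9, X4} + {J7, J6, V3, N4}: 26 + 89 = 115
  … (31 splits in total)
Best: vehicle 1 HQ → X4 → HQ = 10; vehicle 2 HQ → F9 → J6 → V3 → J7 → N4 → HQ = 89; combined 99.

99 min — the smallest possible combined total.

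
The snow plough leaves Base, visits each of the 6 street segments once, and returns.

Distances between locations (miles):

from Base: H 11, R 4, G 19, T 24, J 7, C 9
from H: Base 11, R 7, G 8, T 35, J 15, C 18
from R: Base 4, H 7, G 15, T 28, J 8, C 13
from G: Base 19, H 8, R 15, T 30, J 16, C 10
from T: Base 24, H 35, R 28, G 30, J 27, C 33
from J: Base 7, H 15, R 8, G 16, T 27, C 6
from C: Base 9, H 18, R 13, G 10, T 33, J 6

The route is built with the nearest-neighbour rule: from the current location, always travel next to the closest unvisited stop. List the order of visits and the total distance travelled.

Total distance 86 miles via the nearest-neighbour route Base → R → H → G → C → J → T → Base.

Base → [R:4 / J:7 / C:9 / H:11 / G:19 / T:24] → R (4)
R → [H:7 / J:8 / C:13 / G:15 / T:28] → H (7)
H → [G:8 / J:15 / C:18 / T:35] → G (8)
G → [C:10 / J:16 / T:30] → C (10)
C → [J:6 / T:33] → J (6)
J → [T:27] → T (27)
Return T→Base: 24.
Total = 4 + 7 + 8 + 10 + 6 + 27 + 24 = 86.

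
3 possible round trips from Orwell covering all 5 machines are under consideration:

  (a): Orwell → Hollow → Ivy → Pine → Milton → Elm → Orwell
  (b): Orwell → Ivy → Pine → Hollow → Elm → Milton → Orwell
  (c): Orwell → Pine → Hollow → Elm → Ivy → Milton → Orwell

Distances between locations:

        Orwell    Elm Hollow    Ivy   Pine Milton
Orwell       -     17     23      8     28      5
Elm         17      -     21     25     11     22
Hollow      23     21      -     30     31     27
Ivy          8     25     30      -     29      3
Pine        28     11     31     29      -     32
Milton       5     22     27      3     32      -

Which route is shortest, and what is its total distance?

113 — (c) is the shortest.

(a): 23 + 30 + 29 + 32 + 22 + 17 = 153
(b): 8 + 29 + 31 + 21 + 22 + 5 = 116
(c): 28 + 31 + 21 + 25 + 3 + 5 = 113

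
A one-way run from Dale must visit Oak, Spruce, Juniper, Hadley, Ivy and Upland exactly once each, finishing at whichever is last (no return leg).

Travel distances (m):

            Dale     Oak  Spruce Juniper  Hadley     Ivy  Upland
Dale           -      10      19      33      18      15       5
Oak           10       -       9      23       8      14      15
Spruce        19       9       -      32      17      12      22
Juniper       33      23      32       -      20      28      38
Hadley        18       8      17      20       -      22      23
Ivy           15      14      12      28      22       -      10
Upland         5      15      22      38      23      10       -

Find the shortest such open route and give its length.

64 m — the minimum one-way total.

There are 6! = 720 possible orderings.
Dale→Oak→Spruce→Juniper→Hadley→Ivy→Upland: 10+9+32+20+22+10 = 103
Dale→Oak→Spruce→Juniper→Hadley→Upland→Ivy: 10+9+32+20+23+10 = 104
Dale→Oak→Spruce→Juniper→Ivy→Hadley→Upland: 10+9+32+28+22+23 = 124
Dale→Oak→Spruce→Juniper→Ivy→Upland→Hadley: 10+9+32+28+10+23 = 112
Dale→Oak→Spruce→Juniper→Upland→Hadley→Ivy: 10+9+32+38+23+22 = 134
Dale→Oak→Spruce→Juniper→Upland→Ivy→Hadley: 10+9+32+38+10+22 = 121
Dale→Oak→Spruce→Hadley→Juniper→Ivy→Upland: 10+9+17+20+28+10 = 94
Dale→Oak→Spruce→Hadley→Juniper→Upland→Ivy: 10+9+17+20+38+10 = 104
… (712 more)
Dale→Upland→Ivy→Spruce→Oak→Hadley→Juniper: 5+10+12+9+8+20 = 64  ← best
The minimum is 64.
One shortest path: Dale → Upland → Ivy → Spruce → Oak → Hadley → Juniper.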